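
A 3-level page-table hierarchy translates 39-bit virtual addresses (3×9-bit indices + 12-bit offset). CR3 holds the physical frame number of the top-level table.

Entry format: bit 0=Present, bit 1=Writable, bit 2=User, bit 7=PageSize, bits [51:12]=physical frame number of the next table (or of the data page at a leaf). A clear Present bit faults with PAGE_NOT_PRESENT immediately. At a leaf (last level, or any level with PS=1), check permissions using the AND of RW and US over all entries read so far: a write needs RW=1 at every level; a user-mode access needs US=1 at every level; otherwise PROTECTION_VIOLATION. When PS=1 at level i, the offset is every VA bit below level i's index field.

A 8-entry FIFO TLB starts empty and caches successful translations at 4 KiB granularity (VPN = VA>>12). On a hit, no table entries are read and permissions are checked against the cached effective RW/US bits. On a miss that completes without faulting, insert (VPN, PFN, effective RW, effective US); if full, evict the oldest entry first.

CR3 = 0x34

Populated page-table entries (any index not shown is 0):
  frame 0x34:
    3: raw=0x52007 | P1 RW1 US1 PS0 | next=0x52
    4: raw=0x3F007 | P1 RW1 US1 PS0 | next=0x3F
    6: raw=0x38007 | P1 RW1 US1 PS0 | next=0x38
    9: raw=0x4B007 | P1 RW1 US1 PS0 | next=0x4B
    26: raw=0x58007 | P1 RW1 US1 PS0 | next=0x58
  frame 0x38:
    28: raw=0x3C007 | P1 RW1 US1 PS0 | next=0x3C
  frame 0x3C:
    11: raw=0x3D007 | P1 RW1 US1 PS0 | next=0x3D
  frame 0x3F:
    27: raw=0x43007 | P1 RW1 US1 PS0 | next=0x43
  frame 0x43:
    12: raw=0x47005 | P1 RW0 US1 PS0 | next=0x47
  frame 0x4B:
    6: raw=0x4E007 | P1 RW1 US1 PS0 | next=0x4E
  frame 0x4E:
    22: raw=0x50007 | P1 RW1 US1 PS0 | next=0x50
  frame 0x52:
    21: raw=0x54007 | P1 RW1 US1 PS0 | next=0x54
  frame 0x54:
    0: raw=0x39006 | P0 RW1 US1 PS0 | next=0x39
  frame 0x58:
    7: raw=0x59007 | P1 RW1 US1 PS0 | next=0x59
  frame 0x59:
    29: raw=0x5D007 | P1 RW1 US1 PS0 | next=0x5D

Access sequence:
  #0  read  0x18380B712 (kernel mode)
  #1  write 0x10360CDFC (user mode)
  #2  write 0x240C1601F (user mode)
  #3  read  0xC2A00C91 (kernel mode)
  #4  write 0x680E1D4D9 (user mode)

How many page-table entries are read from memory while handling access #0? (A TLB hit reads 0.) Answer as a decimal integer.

Per-access translation:
#0 VA=0x18380B712 (r,kernel):
  L0: frame=0x34 idx=6 entry=0x38007 [P=1 RW=1 US=1 PS=0]
  L1: frame=0x38 idx=28 entry=0x3C007 [P=1 RW=1 US=1 PS=0]
  L2: frame=0x3C idx=11 entry=0x3D007 [P=1 RW=1 US=1 PS=0]
  → PA=0x3D712  (3 entries read)
#1 VA=0x10360CDFC (w,user):
  L0: frame=0x34 idx=4 entry=0x3F007 [P=1 RW=1 US=1 PS=0]
  L1: frame=0x3F idx=27 entry=0x43007 [P=1 RW=1 US=1 PS=0]
  L2: frame=0x43 idx=12 entry=0x47005 [P=1 RW=0 US=1 PS=0]
  ✗ PROTECTION_VIOLATION  [3 reads]
#2 VA=0x240C1601F (w,user):
  L0: frame=0x34 idx=9 entry=0x4B007 [P=1 RW=1 US=1 PS=0]
  L1: frame=0x4B idx=6 entry=0x4E007 [P=1 RW=1 US=1 PS=0]
  L2: frame=0x4E idx=22 entry=0x50007 [P=1 RW=1 US=1 PS=0]
  → PA=0x5001F  (3 entries read)
#3 VA=0xC2A00C91 (r,kernel):
  L0: frame=0x34 idx=3 entry=0x52007 [P=1 RW=1 US=1 PS=0]
  L1: frame=0x52 idx=21 entry=0x54007 [P=1 RW=1 US=1 PS=0]
  L2: frame=0x54 idx=0 entry=0x39006 [P=0 RW=1 US=1 PS=0]
  ✗ PAGE_NOT_PRESENT  [3 reads]
#4 VA=0x680E1D4D9 (w,user):
  L0: frame=0x34 idx=26 entry=0x58007 [P=1 RW=1 US=1 PS=0]
  L1: frame=0x58 idx=7 entry=0x59007 [P=1 RW=1 US=1 PS=0]
  L2: frame=0x59 idx=29 entry=0x5D007 [P=1 RW=1 US=1 PS=0]
  → PA=0x5D4D9  (3 entries read)

Entries read for #0: 3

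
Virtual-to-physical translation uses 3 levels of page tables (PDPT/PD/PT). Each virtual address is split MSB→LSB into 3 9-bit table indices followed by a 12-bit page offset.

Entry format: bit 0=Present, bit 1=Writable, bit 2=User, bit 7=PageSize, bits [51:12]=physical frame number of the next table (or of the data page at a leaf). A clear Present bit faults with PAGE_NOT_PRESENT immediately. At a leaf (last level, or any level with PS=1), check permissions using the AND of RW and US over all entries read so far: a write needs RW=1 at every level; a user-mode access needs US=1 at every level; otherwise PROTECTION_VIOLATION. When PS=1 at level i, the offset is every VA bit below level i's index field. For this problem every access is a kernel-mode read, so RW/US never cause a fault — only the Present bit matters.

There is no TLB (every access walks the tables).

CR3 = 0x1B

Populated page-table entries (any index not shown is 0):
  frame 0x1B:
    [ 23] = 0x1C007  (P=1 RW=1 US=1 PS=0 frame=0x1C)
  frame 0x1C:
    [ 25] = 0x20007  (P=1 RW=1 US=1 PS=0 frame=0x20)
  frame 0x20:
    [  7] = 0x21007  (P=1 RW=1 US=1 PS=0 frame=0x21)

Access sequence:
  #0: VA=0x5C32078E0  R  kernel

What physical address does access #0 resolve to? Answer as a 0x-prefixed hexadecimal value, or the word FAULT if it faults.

Per-access translation:
#0 VA=0x5C32078E0 (r,kernel):
  [0] read 0x1B idx=23: raw=0x1C007 flags P=1 W=1 U=1 S=0
  [1] read 0x1C idx=25: raw=0x20007 flags P=1 W=1 U=1 S=0
  [2] read 0x20 idx=7: raw=0x21007 flags P=1 W=1 U=1 S=0
  ✓ 0x218E0  — 3 lookups

Access #0 PA: 0x218E0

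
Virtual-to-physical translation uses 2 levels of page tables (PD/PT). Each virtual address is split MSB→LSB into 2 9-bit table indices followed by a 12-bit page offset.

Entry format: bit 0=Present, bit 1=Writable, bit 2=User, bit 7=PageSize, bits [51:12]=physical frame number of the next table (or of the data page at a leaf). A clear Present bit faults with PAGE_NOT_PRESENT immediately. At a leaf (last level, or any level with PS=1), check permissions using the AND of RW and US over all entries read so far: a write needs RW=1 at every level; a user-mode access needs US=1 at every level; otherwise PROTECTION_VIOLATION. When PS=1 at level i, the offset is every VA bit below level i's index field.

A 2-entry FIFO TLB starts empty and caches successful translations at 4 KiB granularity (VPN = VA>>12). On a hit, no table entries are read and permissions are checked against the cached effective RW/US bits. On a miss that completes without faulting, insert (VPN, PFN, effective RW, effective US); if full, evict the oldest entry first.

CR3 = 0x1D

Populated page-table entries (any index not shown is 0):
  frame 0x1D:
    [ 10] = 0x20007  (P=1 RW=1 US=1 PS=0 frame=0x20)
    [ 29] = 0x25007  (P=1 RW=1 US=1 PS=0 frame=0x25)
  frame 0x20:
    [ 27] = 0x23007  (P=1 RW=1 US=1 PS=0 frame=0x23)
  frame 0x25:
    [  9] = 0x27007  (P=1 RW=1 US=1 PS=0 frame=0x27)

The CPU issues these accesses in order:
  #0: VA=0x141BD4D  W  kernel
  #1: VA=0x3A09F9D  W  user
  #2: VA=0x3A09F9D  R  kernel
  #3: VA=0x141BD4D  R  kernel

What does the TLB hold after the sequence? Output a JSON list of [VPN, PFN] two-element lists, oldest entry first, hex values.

Trace:
#0 VA=0x141BD4D (w,kernel):
  lvl0: tbl 0x1D, slot 10 ⇒ 0x20007 (P1/RW1/US1/PS0)
  lvl1: tbl 0x20, slot 27 ⇒ 0x23007 (P1/RW1/US1/PS0)
  ⇒ phys 0x23D4D  [2 reads]
#1 VA=0x3A09F9D (w,user):
  lvl0: tbl 0x1D, slot 29 ⇒ 0x25007 (P1/RW1/US1/PS0)
  lvl1: tbl 0x25, slot 9 ⇒ 0x27007 (P1/RW1/US1/PS0)
  ⇒ phys 0x27F9D  [2 reads]
#2 VA=0x3A09F9D (r,kernel):
  TLB hit vpn=0x3A09 → PA=0x27F9D
#3 VA=0x141BD4D (r,kernel):
  TLB hit vpn=0x141B → PA=0x23D4D

TLB: [["0x141B", "0x23"], ["0x3A09", "0x27"]]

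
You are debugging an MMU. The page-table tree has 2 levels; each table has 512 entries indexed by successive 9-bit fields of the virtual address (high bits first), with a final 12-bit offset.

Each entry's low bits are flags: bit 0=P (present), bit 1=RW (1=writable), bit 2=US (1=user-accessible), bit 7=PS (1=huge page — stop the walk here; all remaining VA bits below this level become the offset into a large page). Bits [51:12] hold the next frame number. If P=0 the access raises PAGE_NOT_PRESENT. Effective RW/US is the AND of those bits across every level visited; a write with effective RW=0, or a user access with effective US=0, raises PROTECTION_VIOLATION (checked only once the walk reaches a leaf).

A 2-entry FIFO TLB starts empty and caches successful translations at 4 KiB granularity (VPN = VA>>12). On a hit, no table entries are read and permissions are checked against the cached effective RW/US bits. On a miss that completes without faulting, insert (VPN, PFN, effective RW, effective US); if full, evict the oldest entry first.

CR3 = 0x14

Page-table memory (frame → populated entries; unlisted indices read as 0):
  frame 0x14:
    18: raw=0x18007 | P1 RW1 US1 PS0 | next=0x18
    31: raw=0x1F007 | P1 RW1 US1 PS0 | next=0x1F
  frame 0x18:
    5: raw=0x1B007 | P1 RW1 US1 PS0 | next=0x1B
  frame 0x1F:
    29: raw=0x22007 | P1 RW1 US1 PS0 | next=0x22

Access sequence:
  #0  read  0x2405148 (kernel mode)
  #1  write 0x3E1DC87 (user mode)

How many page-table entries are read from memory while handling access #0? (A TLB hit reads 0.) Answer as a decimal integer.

Trace:
#0 VA=0x2405148 (r,kernel):
  L0 @0x14[18] → 0x18007  P=1,RW=1,US=1,PS=0
  L1 @0x18[5] → 0x1B007  P=1,RW=1,US=1,PS=0
  ✓ 0x1B148  — 2 lookups
#1 VA=0x3E1DC87 (w,user):
  L0 @0x14[31] → 0x1F007  P=1,RW=1,US=1,PS=0
  L1 @0x1F[29] → 0x22007  P=1,RW=1,US=1,PS=0
  ✓ 0x22C87  — 2 lookups

Entries read for #0: 2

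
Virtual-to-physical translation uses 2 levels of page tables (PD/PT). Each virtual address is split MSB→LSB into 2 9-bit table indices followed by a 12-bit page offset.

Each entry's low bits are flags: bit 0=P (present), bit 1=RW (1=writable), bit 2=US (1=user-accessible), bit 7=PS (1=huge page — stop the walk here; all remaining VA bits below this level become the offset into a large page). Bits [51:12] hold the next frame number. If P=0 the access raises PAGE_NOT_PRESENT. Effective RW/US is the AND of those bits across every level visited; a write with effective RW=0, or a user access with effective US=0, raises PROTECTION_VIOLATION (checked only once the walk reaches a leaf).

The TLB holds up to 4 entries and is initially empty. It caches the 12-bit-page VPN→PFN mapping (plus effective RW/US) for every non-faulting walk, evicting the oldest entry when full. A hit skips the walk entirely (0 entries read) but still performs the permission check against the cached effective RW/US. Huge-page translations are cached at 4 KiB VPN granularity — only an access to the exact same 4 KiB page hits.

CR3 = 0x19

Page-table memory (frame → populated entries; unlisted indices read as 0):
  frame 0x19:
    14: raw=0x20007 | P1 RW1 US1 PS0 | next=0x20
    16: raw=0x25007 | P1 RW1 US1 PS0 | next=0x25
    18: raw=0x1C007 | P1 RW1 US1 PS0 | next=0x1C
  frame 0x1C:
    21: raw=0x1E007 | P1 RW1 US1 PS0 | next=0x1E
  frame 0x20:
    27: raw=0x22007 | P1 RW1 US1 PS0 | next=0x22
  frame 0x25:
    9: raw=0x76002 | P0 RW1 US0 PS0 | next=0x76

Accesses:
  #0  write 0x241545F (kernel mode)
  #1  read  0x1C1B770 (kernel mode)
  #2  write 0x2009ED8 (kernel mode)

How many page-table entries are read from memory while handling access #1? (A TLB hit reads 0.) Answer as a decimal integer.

Walk each access:
#0 VA=0x241545F (w,kernel):
  lvl0: tbl 0x19, slot 18 ⇒ 0x1C007 (P1/RW1/US1/PS0)
  lvl1: tbl 0x1C, slot 21 ⇒ 0x1E007 (P1/RW1/US1/PS0)
  ⇒ phys 0x1E45F  [2 reads]
#1 VA=0x1C1B770 (r,kernel):
  lvl0: tbl 0x19, slot 14 ⇒ 0x20007 (P1/RW1/US1/PS0)
  lvl1: tbl 0x20, slot 27 ⇒ 0x22007 (P1/RW1/US1/PS0)
  ⇒ phys 0x22770  [2 reads]
#2 VA=0x2009ED8 (w,kernel):
  lvl0: tbl 0x19, slot 16 ⇒ 0x25007 (P1/RW1/US1/PS0)
  lvl1: tbl 0x25, slot 9 ⇒ 0x76002 (P0/RW1/US0/PS0)
  ⇒ fault: PAGE_NOT_PRESENT  — 2 lookups

Entries read for #1: 2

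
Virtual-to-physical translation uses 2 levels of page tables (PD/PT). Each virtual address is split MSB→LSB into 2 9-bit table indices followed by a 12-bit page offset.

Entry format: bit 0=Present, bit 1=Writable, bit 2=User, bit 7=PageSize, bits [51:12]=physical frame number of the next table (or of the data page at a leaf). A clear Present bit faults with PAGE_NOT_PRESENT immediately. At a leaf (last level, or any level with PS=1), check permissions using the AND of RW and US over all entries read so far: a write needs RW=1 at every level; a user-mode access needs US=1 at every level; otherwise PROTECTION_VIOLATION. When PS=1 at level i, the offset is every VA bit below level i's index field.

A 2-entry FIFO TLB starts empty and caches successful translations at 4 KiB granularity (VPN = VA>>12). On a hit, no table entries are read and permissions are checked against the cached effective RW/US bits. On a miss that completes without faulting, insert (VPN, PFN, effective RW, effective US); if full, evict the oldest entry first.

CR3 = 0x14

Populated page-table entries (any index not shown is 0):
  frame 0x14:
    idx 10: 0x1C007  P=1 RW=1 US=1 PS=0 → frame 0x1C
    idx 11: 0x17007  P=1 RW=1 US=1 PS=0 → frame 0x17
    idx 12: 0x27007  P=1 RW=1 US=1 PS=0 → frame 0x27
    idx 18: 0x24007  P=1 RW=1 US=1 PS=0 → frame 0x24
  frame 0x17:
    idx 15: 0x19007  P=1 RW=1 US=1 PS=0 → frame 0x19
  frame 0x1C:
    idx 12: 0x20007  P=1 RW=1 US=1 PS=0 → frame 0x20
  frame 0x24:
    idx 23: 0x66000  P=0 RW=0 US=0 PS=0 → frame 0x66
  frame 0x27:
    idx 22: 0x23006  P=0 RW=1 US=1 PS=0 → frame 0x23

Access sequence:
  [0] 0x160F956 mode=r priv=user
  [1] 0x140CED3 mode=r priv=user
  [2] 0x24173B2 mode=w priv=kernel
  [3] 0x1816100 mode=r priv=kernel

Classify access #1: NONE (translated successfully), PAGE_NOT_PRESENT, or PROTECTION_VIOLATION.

Trace:
#0 VA=0x160F956 (r,user):
  lvl0: tbl 0x14, slot 11 ⇒ 0x17007 (P1/RW1/US1/PS0)
  lvl1: tbl 0x17, slot 15 ⇒ 0x19007 (P1/RW1/US1/PS0)
  ⇒ phys 0x19956  [2 reads]
#1 VA=0x140CED3 (r,user):
  lvl0: tbl 0x14, slot 10 ⇒ 0x1C007 (P1/RW1/US1/PS0)
  lvl1: tbl 0x1C, slot 12 ⇒ 0x20007 (P1/RW1/US1/PS0)
  ⇒ phys 0x20ED3  [2 reads]
#2 VA=0x24173B2 (w,kernel):
  lvl0: tbl 0x14, slot 18 ⇒ 0x24007 (P1/RW1/US1/PS0)
  lvl1: tbl 0x24, slot 23 ⇒ 0x66000 (P0/RW0/US0/PS0)
  → PAGE_NOT_PRESENT  (2 entries read)
#3 VA=0x1816100 (r,kernel):
  lvl0: tbl 0x14, slot 12 ⇒ 0x27007 (P1/RW1/US1/PS0)
  lvl1: tbl 0x27, slot 22 ⇒ 0x23006 (P0/RW1/US1/PS0)
  → PAGE_NOT_PRESENT  (2 entries read)

Access #1 fault: NONE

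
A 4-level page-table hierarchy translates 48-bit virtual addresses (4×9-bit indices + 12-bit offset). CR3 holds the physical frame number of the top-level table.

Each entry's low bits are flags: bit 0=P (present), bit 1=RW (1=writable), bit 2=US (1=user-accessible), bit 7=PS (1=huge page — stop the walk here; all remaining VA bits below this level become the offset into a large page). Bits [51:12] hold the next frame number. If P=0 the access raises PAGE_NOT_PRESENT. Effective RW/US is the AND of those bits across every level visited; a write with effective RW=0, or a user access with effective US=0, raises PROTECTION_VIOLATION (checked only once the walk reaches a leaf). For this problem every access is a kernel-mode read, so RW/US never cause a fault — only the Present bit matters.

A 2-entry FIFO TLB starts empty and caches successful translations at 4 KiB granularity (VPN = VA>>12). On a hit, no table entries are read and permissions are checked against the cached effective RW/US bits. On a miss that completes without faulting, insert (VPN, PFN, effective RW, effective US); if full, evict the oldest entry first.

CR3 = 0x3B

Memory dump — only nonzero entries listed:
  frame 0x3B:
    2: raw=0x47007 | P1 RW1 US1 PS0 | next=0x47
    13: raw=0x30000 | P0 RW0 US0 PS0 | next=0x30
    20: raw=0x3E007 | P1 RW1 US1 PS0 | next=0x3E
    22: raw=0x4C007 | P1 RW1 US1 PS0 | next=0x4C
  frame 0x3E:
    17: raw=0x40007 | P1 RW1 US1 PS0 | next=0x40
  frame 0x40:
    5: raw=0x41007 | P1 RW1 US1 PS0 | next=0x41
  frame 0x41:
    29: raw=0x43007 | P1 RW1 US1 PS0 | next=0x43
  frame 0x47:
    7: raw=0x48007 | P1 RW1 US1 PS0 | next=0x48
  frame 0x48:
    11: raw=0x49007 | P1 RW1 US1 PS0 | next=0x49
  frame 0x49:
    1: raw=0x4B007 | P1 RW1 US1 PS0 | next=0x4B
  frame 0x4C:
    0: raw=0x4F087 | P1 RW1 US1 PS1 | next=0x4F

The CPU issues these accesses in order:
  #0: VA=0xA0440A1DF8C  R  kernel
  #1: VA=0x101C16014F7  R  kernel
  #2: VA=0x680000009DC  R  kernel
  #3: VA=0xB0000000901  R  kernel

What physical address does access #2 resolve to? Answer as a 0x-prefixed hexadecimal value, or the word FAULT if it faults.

Trace:
#0 VA=0xA0440A1DF8C (r,kernel):
  [0] read 0x3B idx=20: raw=0x3E007 flags P=1 W=1 U=1 S=0
  [1] read 0x3E idx=17: raw=0x40007 flags P=1 W=1 U=1 S=0
  [2] read 0x40 idx=5: raw=0x41007 flags P=1 W=1 U=1 S=0
  [3] read 0x41 idx=29: raw=0x43007 flags P=1 W=1 U=1 S=0
  ⇒ phys 0x43F8C  [4 reads]
#1 VA=0x101C16014F7 (r,kernel):
  [0] read 0x3B idx=2: raw=0x47007 flags P=1 W=1 U=1 S=0
  [1] read 0x47 idx=7: raw=0x48007 flags P=1 W=1 U=1 S=0
  [2] read 0x48 idx=11: raw=0x49007 flags P=1 W=1 U=1 S=0
  [3] read 0x49 idx=1: raw=0x4B007 flags P=1 W=1 U=1 S=0
  ⇒ phys 0x4B4F7  [4 reads]
#2 VA=0x680000009DC (r,kernel):
  [0] read 0x3B idx=13: raw=0x30000 flags P=0 W=0 U=0 S=0
  ✗ PAGE_NOT_PRESENT  [1 reads]
#3 VA=0xB0000000901 (r,kernel):
  [0] read 0x3B idx=22: raw=0x4C007 flags P=1 W=1 U=1 S=0
  [1] read 0x4C idx=0: raw=0x4F087 flags P=1 W=1 U=1 S=1
  ⇒ phys 0x4F901 (huge @L1)  [2 reads]

Access #2 PA: FAULT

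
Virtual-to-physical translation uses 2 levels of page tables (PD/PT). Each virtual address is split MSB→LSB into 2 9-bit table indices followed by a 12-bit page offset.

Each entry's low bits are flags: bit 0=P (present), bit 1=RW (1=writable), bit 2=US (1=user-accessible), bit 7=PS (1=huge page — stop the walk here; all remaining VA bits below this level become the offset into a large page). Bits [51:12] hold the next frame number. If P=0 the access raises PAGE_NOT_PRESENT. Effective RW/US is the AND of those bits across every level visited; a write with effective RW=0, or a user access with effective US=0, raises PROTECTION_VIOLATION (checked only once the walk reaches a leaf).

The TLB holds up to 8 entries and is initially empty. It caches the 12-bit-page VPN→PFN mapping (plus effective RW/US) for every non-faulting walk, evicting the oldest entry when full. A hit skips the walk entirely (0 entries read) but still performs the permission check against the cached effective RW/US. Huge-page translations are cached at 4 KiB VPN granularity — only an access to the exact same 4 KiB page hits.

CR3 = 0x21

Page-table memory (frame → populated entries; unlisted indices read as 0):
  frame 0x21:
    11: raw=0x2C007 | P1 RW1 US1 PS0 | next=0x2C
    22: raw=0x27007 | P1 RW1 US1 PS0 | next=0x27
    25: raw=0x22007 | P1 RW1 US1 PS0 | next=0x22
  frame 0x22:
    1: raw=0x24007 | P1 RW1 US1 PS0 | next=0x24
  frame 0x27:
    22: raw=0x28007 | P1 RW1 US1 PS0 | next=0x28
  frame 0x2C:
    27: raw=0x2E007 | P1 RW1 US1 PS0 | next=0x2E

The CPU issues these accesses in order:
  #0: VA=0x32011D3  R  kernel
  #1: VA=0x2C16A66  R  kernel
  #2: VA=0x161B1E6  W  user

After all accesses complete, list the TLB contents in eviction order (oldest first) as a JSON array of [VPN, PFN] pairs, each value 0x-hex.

Trace:
#0 VA=0x32011D3 (r,kernel):
  L0 @0x21[25] → 0x22007  P=1,RW=1,US=1,PS=0
  L1 @0x22[1] → 0x24007  P=1,RW=1,US=1,PS=0
  → PA=0x241D3  (2 entries read)
#1 VA=0x2C16A66 (r,kernel):
  L0 @0x21[22] → 0x27007  P=1,RW=1,US=1,PS=0
  L1 @0x27[22] → 0x28007  P=1,RW=1,US=1,PS=0
  → PA=0x28A66  (2 entries read)
#2 VA=0x161B1E6 (w,user):
  L0 @0x21[11] → 0x2C007  P=1,RW=1,US=1,PS=0
  L1 @0x2C[27] → 0x2E007  P=1,RW=1,US=1,PS=0
  → PA=0x2E1E6  (2 entries read)

TLB: [["0x3201", "0x24"], ["0x2C16", "0x28"], ["0x161B", "0x2E"]]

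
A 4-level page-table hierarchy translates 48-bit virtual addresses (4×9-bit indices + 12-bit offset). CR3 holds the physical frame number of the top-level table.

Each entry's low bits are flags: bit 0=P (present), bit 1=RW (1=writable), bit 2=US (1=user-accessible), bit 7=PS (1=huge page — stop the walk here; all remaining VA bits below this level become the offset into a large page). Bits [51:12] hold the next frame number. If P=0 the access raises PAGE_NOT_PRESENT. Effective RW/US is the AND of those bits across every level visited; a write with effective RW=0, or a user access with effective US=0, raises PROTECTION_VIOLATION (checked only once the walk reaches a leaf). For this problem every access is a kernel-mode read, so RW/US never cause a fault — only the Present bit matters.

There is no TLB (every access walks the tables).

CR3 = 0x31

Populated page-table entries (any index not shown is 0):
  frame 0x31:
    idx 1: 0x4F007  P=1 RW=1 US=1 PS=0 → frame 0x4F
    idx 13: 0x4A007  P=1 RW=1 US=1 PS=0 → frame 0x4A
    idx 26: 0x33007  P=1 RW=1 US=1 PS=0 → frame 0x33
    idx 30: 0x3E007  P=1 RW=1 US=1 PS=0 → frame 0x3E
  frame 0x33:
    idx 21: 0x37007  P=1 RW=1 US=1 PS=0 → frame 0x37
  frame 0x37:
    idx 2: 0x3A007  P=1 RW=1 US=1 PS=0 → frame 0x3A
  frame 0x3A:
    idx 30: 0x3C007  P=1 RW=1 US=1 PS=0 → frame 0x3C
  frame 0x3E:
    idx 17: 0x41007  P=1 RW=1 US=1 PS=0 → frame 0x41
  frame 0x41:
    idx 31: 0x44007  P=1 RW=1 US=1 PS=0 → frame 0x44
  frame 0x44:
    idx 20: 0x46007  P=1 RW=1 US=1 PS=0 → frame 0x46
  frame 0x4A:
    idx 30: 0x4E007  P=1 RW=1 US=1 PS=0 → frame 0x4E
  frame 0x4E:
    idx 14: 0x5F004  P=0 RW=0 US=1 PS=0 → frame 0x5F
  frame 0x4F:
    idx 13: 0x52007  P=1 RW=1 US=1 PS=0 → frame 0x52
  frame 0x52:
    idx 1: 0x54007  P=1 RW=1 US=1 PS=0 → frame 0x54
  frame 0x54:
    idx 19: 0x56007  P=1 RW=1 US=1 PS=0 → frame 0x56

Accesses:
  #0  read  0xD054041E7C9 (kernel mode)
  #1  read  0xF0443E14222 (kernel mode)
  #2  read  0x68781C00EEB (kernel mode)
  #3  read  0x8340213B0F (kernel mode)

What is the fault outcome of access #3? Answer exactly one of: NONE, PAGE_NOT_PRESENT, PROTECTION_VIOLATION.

Trace:
#0 VA=0xD054041E7C9 (r,kernel):
  L0 @0x31[26] → 0x33007  P=1,RW=1,US=1,PS=0
  L1 @0x33[21] → 0x37007  P=1,RW=1,US=1,PS=0
  L2 @0x37[2] → 0x3A007  P=1,RW=1,US=1,PS=0
  L3 @0x3A[30] → 0x3C007  P=1,RW=1,US=1,PS=0
  → PA=0x3C7C9  (4 entries read)
#1 VA=0xF0443E14222 (r,kernel):
  L0 @0x31[30] → 0x3E007  P=1,RW=1,US=1,PS=0
  L1 @0x3E[17] → 0x41007  P=1,RW=1,US=1,PS=0
  L2 @0x41[31] → 0x44007  P=1,RW=1,US=1,PS=0
  L3 @0x44[20] → 0x46007  P=1,RW=1,US=1,PS=0
  → PA=0x46222  (4 entries read)
#2 VA=0x68781C00EEB (r,kernel):
  L0 @0x31[13] → 0x4A007  P=1,RW=1,US=1,PS=0
  L1 @0x4A[30] → 0x4E007  P=1,RW=1,US=1,PS=0
  L2 @0x4E[14] → 0x5F004  P=0,RW=0,US=1,PS=0
  → PAGE_NOT_PRESENT  (3 entries read)
#3 VA=0x8340213B0F (r,kernel):
  L0 @0x31[1] → 0x4F007  P=1,RW=1,US=1,PS=0
  L1 @0x4F[13] → 0x52007  P=1,RW=1,US=1,PS=0
  L2 @0x52[1] → 0x54007  P=1,RW=1,US=1,PS=0
  L3 @0x54[19] → 0x56007  P=1,RW=1,US=1,PS=0
  → PA=0x56B0F  (4 entries read)

Access #3 fault: NONE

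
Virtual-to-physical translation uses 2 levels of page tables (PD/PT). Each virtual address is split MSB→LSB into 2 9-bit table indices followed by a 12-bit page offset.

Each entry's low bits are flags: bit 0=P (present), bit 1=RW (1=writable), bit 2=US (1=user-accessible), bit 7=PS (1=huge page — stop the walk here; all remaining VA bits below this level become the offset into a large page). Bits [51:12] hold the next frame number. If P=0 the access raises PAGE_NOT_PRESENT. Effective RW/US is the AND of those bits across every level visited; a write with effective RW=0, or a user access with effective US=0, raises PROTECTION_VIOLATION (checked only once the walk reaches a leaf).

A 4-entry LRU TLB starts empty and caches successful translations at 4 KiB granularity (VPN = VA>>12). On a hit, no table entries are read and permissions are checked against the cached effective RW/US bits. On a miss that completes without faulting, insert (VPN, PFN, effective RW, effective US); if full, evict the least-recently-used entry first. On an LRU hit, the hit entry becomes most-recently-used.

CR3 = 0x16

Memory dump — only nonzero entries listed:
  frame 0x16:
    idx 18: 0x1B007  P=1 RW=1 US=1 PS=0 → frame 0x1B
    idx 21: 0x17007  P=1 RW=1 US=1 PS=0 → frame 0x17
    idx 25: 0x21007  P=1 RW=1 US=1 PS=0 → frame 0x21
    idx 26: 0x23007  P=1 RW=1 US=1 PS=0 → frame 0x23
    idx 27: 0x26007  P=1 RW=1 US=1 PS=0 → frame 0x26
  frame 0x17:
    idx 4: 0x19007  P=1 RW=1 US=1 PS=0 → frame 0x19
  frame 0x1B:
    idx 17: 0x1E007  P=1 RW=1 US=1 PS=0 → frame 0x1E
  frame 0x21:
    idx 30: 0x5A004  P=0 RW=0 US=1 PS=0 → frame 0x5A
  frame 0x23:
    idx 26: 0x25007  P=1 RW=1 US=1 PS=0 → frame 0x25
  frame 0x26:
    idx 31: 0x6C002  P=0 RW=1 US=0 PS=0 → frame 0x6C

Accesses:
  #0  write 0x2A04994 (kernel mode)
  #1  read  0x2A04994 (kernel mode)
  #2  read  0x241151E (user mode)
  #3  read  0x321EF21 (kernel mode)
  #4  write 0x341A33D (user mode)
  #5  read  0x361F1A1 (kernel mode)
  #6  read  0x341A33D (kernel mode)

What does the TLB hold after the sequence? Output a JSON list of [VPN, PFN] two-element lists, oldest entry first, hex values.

Trace:
#0 VA=0x2A04994 (w,kernel):
  L0: frame=0x16 idx=21 entry=0x17007 [P=1 RW=1 US=1 PS=0]
  L1: frame=0x17 idx=4 entry=0x19007 [P=1 RW=1 US=1 PS=0]
  ✓ 0x19994  — 2 lookups
#1 VA=0x2A04994 (r,kernel):
  TLB hit vpn=0x2A04 → PA=0x19994
#2 VA=0x241151E (r,user):
  L0: frame=0x16 idx=18 entry=0x1B007 [P=1 RW=1 US=1 PS=0]
  L1: frame=0x1B idx=17 entry=0x1E007 [P=1 RW=1 US=1 PS=0]
  ✓ 0x1E51E  — 2 lookups
#3 VA=0x321EF21 (r,kernel):
  L0: frame=0x16 idx=25 entry=0x21007 [P=1 RW=1 US=1 PS=0]
  L1: frame=0x21 idx=30 entry=0x5A004 [P=0 RW=0 US=1 PS=0]
  ✗ PAGE_NOT_PRESENT  [2 reads]
#4 VA=0x341A33D (w,user):
  L0: frame=0x16 idx=26 entry=0x23007 [P=1 RW=1 US=1 PS=0]
  L1: frame=0x23 idx=26 entry=0x25007 [P=1 RW=1 US=1 PS=0]
  ✓ 0x2533D  — 2 lookups
#5 VA=0x361F1A1 (r,kernel):
  L0: frame=0x16 idx=27 entry=0x26007 [P=1 RW=1 US=1 PS=0]
  L1: frame=0x26 idx=31 entry=0x6C002 [P=0 RW=1 US=0 PS=0]
  ✗ PAGE_NOT_PRESENT  [2 reads]
#6 VA=0x341A33D (r,kernel):
  TLB hit vpn=0x341A → PA=0x2533D

TLB: [["0x2A04", "0x19"], ["0x2411", "0x1E"], ["0x341A", "0x25"]]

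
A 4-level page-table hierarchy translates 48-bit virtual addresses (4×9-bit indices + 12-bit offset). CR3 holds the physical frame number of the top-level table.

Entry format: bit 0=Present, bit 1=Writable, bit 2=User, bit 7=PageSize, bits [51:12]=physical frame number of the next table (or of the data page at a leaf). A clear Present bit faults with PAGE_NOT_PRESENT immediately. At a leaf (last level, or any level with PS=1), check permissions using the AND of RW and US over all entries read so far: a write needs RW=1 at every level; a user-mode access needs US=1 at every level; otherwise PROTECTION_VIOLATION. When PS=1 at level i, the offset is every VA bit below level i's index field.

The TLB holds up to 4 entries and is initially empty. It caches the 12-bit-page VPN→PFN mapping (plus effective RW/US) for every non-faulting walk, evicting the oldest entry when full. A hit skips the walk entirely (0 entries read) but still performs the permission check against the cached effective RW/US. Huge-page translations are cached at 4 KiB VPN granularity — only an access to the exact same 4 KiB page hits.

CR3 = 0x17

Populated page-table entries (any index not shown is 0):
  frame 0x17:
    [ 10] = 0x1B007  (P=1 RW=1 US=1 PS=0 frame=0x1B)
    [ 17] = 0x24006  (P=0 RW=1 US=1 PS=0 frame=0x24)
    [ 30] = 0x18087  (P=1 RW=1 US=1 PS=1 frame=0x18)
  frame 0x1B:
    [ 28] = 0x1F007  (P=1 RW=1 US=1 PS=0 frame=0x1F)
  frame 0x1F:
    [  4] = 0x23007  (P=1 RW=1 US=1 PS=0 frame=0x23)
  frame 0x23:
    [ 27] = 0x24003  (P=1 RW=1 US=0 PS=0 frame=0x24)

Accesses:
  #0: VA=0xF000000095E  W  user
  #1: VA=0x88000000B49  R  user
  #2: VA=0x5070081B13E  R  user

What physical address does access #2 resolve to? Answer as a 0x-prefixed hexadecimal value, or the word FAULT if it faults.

Per-access translation:
#0 VA=0xF000000095E (w,user):
  L0: frame=0x17 idx=30 entry=0x18087 [P=1 RW=1 US=1 PS=1]
  ⇒ phys 0x1895E (huge @L0)  [1 reads]
#1 VA=0x88000000B49 (r,user):
  L0: frame=0x17 idx=17 entry=0x24006 [P=0 RW=1 US=1 PS=0]
  → PAGE_NOT_PRESENT  (1 entries read)
#2 VA=0x5070081B13E (r,user):
  L0: frame=0x17 idx=10 entry=0x1B007 [P=1 RW=1 US=1 PS=0]
  L1: frame=0x1B idx=28 entry=0x1F007 [P=1 RW=1 US=1 PS=0]
  L2: frame=0x1F idx=4 entry=0x23007 [P=1 RW=1 US=1 PS=0]
  L3: frame=0x23 idx=27 entry=0x24003 [P=1 RW=1 US=0 PS=0]
  → PROTECTION_VIOLATION  (4 entries read)

Access #2 PA: FAULT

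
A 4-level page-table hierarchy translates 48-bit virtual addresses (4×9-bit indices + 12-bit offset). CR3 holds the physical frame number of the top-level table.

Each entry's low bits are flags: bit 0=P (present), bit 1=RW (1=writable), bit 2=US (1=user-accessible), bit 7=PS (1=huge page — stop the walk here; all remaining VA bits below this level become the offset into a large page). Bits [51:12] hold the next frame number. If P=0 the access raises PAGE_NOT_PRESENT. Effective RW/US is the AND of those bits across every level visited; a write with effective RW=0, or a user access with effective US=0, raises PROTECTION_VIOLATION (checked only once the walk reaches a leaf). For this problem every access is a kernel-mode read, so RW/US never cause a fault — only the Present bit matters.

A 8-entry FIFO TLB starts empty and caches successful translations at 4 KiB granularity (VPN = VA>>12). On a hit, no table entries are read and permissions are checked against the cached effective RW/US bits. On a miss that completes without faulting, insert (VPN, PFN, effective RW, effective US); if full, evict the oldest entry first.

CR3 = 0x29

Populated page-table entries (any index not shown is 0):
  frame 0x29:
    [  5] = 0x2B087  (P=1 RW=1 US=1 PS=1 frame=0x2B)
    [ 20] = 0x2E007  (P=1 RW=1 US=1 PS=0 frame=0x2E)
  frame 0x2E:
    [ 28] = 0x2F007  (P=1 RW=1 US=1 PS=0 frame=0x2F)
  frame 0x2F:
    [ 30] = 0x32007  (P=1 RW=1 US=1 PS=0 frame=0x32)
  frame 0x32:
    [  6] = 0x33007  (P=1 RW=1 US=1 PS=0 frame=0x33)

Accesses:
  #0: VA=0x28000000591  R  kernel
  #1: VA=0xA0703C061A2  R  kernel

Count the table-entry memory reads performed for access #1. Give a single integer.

Trace:
#0 VA=0x28000000591 (r,kernel):
  lvl0: tbl 0x29, slot 5 ⇒ 0x2B087 (P1/RW1/US1/PS1)
  → PA=0x2B591 (huge @L0)  (1 entries read)
#1 VA=0xA0703C061A2 (r,kernel):
  lvl0: tbl 0x29, slot 20 ⇒ 0x2E007 (P1/RW1/US1/PS0)
  lvl1: tbl 0x2E, slot 28 ⇒ 0x2F007 (P1/RW1/US1/PS0)
  lvl2: tbl 0x2F, slot 30 ⇒ 0x32007 (P1/RW1/US1/PS0)
  lvl3: tbl 0x32, slot 6 ⇒ 0x33007 (P1/RW1/US1/PS0)
  → PA=0x331A2  (4 entries read)

Entries read for #1: 4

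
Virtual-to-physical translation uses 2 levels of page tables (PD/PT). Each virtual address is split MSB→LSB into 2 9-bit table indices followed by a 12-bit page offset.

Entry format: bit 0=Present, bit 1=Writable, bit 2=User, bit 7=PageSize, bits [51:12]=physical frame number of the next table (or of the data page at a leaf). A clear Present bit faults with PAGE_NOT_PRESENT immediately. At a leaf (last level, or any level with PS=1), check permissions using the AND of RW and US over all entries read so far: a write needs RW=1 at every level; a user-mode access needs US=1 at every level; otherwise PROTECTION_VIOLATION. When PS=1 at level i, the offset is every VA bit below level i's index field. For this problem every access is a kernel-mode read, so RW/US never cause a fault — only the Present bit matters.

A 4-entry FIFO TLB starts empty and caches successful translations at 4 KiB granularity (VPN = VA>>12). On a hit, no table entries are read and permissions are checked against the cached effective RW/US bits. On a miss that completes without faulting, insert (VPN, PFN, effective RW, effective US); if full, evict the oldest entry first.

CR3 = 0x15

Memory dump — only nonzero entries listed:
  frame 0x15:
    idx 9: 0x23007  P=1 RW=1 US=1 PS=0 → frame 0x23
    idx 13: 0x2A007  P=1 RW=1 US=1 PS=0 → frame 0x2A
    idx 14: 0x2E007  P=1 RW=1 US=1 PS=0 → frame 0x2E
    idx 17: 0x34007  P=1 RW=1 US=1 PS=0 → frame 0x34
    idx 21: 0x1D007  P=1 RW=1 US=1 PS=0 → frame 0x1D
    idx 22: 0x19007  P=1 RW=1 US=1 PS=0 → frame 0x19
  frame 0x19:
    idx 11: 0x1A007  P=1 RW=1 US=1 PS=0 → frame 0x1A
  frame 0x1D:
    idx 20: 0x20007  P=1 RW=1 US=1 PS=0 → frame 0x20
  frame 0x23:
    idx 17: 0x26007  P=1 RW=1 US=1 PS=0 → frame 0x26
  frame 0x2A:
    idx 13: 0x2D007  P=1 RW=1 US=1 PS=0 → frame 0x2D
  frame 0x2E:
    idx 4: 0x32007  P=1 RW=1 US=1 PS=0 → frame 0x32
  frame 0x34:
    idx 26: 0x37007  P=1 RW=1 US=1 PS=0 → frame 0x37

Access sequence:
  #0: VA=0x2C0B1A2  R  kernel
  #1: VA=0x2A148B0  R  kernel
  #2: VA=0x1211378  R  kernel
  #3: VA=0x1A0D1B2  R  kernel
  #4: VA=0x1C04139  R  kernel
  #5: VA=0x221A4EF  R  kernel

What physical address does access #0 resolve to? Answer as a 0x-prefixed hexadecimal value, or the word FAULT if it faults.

Walk each access:
#0 VA=0x2C0B1A2 (r,kernel):
  [0] read 0x15 idx=22: raw=0x19007 flags P=1 W=1 U=1 S=0
  [1] read 0x19 idx=11: raw=0x1A007 flags P=1 W=1 U=1 S=0
  → PA=0x1A1A2  (2 entries read)
#1 VA=0x2A148B0 (r,kernel):
  [0] read 0x15 idx=21: raw=0x1D007 flags P=1 W=1 U=1 S=0
  [1] read 0x1D idx=20: raw=0x20007 flags P=1 W=1 U=1 S=0
  → PA=0x208B0  (2 entries read)
#2 VA=0x1211378 (r,kernel):
  [0] read 0x15 idx=9: raw=0x23007 flags P=1 W=1 U=1 S=0
  [1] read 0x23 idx=17: raw=0x26007 flags P=1 W=1 U=1 S=0
  → PA=0x26378  (2 entries read)
#3 VA=0x1A0D1B2 (r,kernel):
  [0] read 0x15 idx=13: raw=0x2A007 flags P=1 W=1 U=1 S=0
  [1] read 0x2A idx=13: raw=0x2D007 flags P=1 W=1 U=1 S=0
  → PA=0x2D1B2  (2 entries read)
#4 VA=0x1C04139 (r,kernel):
  [0] read 0x15 idx=14: raw=0x2E007 flags P=1 W=1 U=1 S=0
  [1] read 0x2E idx=4: raw=0x32007 flags P=1 W=1 U=1 S=0
  → PA=0x32139  (2 entries read)
#5 VA=0x221A4EF (r,kernel):
  [0] read 0x15 idx=17: raw=0x34007 flags P=1 W=1 U=1 S=0
  [1] read 0x34 idx=26: raw=0x37007 flags P=1 W=1 U=1 S=0
  → PA=0x374EF  (2 entries read)

Access #0 PA: 0x1A1A2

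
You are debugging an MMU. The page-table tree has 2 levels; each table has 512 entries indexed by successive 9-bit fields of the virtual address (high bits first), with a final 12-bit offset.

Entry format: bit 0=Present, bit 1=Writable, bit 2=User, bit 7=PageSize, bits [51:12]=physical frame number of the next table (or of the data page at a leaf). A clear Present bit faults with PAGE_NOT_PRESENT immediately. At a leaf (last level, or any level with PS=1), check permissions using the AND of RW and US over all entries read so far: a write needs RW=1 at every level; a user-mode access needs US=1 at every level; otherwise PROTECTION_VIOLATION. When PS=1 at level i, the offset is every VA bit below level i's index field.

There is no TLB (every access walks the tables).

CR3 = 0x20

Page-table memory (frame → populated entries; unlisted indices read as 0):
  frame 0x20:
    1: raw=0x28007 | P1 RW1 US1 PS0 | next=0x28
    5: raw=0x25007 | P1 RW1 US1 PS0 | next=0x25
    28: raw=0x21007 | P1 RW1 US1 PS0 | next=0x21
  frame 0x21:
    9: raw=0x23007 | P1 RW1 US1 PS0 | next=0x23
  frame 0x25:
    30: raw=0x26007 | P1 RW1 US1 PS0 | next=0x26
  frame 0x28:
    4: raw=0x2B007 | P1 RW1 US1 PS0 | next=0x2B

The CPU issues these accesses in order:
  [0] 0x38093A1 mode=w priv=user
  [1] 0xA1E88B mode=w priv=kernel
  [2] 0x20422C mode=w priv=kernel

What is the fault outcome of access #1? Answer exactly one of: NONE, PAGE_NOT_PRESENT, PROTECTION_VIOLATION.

Walk each access:
#0 VA=0x38093A1 (w,user):
  lvl0: tbl 0x20, slot 28 ⇒ 0x21007 (P1/RW1/US1/PS0)
  lvl1: tbl 0x21, slot 9 ⇒ 0x23007 (P1/RW1/US1/PS0)
  → PA=0x233A1  (2 entries read)
#1 VA=0xA1E88B (w,kernel):
  lvl0: tbl 0x20, slot 5 ⇒ 0x25007 (P1/RW1/US1/PS0)
  lvl1: tbl 0x25, slot 30 ⇒ 0x26007 (P1/RW1/US1/PS0)
  → PA=0x2688B  (2 entries read)
#2 VA=0x20422C (w,kernel):
  lvl0: tbl 0x20, slot 1 ⇒ 0x28007 (P1/RW1/US1/PS0)
  lvl1: tbl 0x28, slot 4 ⇒ 0x2B007 (P1/RW1/US1/PS0)
  → PA=0x2B22C  (2 entries read)

Access #1 fault: NONE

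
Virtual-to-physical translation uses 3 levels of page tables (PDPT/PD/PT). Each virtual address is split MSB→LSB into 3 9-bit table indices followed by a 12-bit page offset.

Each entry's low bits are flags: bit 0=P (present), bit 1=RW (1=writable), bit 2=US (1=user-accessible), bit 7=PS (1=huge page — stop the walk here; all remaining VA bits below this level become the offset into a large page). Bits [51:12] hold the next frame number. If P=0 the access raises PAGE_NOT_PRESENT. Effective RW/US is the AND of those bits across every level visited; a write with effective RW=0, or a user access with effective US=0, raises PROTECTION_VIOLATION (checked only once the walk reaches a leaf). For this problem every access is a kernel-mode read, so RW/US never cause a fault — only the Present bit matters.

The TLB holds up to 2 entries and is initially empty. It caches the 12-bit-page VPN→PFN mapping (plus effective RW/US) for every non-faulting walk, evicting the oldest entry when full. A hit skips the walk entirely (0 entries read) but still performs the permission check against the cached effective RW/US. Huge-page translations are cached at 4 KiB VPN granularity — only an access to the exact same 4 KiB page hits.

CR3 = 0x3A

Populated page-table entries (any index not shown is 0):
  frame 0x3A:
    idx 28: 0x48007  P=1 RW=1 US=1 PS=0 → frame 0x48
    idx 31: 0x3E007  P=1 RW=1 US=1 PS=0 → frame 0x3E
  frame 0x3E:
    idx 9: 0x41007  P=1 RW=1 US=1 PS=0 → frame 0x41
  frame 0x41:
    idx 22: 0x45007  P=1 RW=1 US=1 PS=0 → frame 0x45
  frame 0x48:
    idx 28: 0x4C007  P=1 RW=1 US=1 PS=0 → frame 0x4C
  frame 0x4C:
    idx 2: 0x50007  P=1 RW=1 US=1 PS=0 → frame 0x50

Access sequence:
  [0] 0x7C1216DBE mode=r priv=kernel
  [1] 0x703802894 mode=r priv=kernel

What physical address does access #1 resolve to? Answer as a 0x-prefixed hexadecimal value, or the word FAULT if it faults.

Trace:
#0 VA=0x7C1216DBE (r,kernel):
  L0 @0x3A[31] → 0x3E007  P=1,RW=1,US=1,PS=0
  L1 @0x3E[9] → 0x41007  P=1,RW=1,US=1,PS=0
  L2 @0x41[22] → 0x45007  P=1,RW=1,US=1,PS=0
  ⇒ phys 0x45DBE  [3 reads]
#1 VA=0x703802894 (r,kernel):
  L0 @0x3A[28] → 0x48007  P=1,RW=1,US=1,PS=0
  L1 @0x48[28] → 0x4C007  P=1,RW=1,US=1,PS=0
  L2 @0x4C[2] → 0x50007  P=1,RW=1,US=1,PS=0
  ⇒ phys 0x50894  [3 reads]

Access #1 PA: 0x50894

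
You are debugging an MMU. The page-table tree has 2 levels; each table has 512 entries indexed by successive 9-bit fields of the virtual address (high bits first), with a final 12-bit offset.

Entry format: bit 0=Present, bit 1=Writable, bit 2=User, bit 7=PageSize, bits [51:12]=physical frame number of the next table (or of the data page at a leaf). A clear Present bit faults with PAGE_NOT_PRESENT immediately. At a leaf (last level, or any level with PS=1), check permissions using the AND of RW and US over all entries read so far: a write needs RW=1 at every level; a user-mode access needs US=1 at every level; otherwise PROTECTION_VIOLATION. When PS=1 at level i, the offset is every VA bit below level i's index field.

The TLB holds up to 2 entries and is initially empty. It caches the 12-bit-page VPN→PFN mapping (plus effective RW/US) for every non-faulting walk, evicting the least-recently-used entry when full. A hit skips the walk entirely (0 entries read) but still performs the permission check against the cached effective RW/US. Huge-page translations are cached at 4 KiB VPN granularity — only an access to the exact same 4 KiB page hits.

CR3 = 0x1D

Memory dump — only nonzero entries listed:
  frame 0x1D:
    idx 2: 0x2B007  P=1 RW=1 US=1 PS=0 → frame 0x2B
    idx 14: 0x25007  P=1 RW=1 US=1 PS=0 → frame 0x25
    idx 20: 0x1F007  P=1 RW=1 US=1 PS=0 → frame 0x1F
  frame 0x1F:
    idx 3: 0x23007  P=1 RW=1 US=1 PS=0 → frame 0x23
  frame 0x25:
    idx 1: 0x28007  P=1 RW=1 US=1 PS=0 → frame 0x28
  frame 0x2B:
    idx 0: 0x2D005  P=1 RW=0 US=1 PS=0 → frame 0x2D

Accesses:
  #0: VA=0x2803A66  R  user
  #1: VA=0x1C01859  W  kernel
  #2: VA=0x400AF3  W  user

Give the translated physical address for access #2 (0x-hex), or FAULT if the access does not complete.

Per-access translation:
#0 VA=0x2803A66 (r,user):
  lvl0: tbl 0x1D, slot 20 ⇒ 0x1F007 (P1/RW1/US1/PS0)
  lvl1: tbl 0x1F, slot 3 ⇒ 0x23007 (P1/RW1/US1/PS0)
  ⇒ phys 0x23A66  [2 reads]
#1 VA=0x1C01859 (w,kernel):
  lvl0: tbl 0x1D, slot 14 ⇒ 0x25007 (P1/RW1/US1/PS0)
  lvl1: tbl 0x25, slot 1 ⇒ 0x28007 (P1/RW1/US1/PS0)
  ⇒ phys 0x28859  [2 reads]
#2 VA=0x400AF3 (w,user):
  lvl0: tbl 0x1D, slot 2 ⇒ 0x2B007 (P1/RW1/US1/PS0)
  lvl1: tbl 0x2B, slot 0 ⇒ 0x2D005 (P1/RW0/US1/PS0)
  ✗ PROTECTION_VIOLATION  [2 reads]

Access #2 PA: FAULT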